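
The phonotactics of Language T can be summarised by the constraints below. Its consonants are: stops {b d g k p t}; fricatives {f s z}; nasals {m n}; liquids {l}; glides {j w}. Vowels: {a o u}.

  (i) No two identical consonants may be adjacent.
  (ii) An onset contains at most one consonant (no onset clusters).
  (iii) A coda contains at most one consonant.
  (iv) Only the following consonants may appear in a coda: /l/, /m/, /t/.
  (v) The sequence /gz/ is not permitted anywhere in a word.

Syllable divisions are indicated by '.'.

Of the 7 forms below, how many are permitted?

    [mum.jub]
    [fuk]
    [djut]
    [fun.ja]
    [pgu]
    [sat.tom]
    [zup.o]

0

[mum.jub] — violates constraint (iv): syllable 2 coda contains /b/, which is not a licensed coda consonant → not permitted
[fuk] — violates constraint (iv): syllable 1 coda contains /k/, which is not a licensed coda consonant → not permitted
[djut] — violates constraint (ii): syllable 1 onset /dj/ has 2 consonants (> 1) → not permitted
[fun.ja] — violates constraint (iv): syllable 1 coda contains /n/, which is not a licensed coda consonant → not permitted
[pgu] — violates constraint (ii): syllable 1 onset /pg/ has 2 consonants (> 1) → not permitted
[sat.tom] — violates constraint (i): adjacent identical consonants /tt/ → not permitted
[zup.o] — violates constraint (iv): syllable 1 coda contains /p/, which is not a licensed coda consonant → not permitted
No form is permitted → 0.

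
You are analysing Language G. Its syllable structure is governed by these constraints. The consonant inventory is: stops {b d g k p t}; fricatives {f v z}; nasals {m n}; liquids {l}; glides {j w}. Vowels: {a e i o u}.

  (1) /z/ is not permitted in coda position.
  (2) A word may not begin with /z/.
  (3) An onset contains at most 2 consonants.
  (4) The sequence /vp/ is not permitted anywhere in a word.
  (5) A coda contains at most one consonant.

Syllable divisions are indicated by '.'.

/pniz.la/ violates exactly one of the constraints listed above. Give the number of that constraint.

/pniz.la/: syllable 1 coda contains /z/.
This is a violation of constraint 1: "/z/ is not permitted in coda position."
The remaining constraints (2, 3, 4, 5) are satisfied.

1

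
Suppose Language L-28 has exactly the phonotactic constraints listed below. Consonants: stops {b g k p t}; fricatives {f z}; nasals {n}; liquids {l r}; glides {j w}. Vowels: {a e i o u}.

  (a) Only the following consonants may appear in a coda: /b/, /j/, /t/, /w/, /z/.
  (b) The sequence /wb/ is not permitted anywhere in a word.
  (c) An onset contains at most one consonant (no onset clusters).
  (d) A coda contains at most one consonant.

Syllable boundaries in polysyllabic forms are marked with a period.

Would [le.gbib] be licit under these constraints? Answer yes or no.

[le.gbib] — violates constraint (c): syllable 2 onset /gb/ has 2 consonants (> 1) → illicit

no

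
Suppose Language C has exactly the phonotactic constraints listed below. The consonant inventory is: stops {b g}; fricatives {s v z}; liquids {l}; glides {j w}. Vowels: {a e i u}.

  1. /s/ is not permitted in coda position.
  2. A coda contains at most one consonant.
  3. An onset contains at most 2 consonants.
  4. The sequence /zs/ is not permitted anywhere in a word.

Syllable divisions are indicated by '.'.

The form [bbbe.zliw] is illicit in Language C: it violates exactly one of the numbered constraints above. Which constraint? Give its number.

3

[bbbe.zliw]: syllable 1 onset /bbb/ has 3 consonants (> 2).
This is a violation of constraint 3: "An onset contains at most 2 consonants."
The remaining constraints (1, 2, 4) are satisfied.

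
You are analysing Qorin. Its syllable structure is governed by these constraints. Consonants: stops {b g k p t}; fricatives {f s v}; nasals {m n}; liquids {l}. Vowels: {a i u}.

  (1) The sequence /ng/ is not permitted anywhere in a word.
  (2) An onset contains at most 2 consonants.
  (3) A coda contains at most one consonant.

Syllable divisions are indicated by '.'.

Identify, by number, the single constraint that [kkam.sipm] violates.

[kkam.sipm]: syllable 2 coda /pm/ has 2 consonants (> 1).
This is a violation of constraint 3: "A coda contains at most one consonant."
The remaining constraints (1, 2) are satisfied.

3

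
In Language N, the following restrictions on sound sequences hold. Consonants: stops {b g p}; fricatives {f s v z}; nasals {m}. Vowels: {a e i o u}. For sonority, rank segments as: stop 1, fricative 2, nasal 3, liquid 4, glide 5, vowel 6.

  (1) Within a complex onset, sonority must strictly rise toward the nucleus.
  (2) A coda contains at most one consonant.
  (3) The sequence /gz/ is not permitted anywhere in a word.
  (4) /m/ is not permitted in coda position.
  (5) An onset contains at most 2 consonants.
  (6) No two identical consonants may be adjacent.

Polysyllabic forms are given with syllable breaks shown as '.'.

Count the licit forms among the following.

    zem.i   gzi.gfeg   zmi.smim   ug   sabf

zem.i — violates constraint 4: syllable 1 coda contains /m/ → illicit
gzi.gfeg — violates constraint 3: contains banned sequence /gz/ → illicit
zmi.smim — violates constraint 4: syllable 2 coda contains /m/ → illicit
ug — σ1 onset /∅/, coda /g/ ok → licit
sabf — violates constraint 2: syllable 1 coda /bf/ has 2 consonants (> 1) → illicit
Licit: ug → 1.

1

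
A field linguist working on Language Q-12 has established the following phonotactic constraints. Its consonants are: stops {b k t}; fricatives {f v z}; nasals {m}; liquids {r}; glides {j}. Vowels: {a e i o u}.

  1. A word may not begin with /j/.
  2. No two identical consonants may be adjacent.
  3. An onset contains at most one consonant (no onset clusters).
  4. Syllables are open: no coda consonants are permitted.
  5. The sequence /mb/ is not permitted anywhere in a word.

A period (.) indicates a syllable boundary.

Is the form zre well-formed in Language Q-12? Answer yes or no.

zre — violates constraint 3: syllable 1 onset /zr/ has 2 consonants (> 1) → ill-formed

no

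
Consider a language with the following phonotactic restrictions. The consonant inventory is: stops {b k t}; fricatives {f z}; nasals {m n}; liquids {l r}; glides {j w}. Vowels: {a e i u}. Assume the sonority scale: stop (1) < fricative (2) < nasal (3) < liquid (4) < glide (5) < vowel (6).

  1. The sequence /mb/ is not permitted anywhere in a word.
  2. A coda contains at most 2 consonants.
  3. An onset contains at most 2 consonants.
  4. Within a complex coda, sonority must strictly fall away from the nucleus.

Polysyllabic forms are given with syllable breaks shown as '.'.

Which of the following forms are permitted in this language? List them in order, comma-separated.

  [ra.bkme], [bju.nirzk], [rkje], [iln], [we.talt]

[ra.bkme] — violates constraint 3: syllable 2 onset /bkm/ has 3 consonants (> 2) → not permitted
[bju.nirzk] — violates constraint 2: syllable 2 coda /rzk/ has 3 consonants (> 2) → not permitted
[rkje] — violates constraint 3: syllable 1 onset /rkj/ has 3 consonants (> 2) → not permitted
[iln] — σ1 onset /∅/, coda /ln/ (4→3 falls) ok → permitted
[we.talt] — σ1 onset /w/, coda /∅/ ok; σ2 onset /t/, coda /lt/ (4→1 falls) ok → permitted

[iln], [we.talt]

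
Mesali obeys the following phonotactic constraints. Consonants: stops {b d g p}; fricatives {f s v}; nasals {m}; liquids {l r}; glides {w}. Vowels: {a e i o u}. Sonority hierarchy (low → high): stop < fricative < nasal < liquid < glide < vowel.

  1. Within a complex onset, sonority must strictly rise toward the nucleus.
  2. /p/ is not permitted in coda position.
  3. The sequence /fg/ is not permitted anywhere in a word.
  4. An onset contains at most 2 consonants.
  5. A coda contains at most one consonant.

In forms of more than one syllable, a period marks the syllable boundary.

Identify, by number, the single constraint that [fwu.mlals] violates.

[fwu.mlals]: syllable 2 coda /ls/ has 2 consonants (> 1).
This is a violation of constraint 5: "A coda contains at most one consonant."
The remaining constraints (1, 2, 3, 4) are satisfied.

5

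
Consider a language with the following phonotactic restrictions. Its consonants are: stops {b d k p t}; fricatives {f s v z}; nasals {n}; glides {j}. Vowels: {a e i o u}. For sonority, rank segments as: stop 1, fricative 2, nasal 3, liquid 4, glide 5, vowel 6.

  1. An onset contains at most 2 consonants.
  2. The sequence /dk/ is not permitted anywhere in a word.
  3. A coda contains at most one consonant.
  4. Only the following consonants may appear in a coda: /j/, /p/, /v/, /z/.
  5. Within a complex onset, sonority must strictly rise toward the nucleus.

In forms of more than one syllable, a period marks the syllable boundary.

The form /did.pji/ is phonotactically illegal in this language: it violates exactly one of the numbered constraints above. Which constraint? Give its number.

4

/did.pji/: syllable 1 coda contains /d/, which is not a licensed coda consonant.
This is a violation of constraint 4: "Only the following consonants may appear in a coda: /j/, /p/, /v/, /z/."
The remaining constraints (1, 2, 3, 5) are satisfied.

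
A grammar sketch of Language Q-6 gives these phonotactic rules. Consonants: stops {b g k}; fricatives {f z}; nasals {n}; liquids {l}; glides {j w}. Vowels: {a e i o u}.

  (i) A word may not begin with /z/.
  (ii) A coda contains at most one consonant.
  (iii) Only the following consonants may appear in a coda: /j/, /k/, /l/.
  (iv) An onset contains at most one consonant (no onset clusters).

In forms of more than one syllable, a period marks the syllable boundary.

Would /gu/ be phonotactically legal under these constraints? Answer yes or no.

/gu/ — σ1 onset /g/, coda /∅/ ok → phonotactically legal

yes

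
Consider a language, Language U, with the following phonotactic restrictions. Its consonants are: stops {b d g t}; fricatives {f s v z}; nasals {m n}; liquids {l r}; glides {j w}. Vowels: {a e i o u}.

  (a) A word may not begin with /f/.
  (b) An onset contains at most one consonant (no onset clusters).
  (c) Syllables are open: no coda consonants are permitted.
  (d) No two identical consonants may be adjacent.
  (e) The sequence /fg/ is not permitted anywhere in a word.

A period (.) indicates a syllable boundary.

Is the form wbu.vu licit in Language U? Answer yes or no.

wbu.vu — violates constraint (b): syllable 1 onset /wb/ has 2 consonants (> 1) → illicit

no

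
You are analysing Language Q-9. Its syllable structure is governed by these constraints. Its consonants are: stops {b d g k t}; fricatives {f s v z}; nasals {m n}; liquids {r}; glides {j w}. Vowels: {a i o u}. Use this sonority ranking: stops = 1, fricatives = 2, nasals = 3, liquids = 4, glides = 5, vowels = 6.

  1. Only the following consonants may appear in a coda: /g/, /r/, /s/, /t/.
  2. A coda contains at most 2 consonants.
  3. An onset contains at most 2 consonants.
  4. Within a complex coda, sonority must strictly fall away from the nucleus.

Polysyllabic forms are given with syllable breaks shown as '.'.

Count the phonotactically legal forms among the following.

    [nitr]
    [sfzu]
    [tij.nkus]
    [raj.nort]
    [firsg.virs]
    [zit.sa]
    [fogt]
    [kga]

2

[nitr] — violates constraint 4: syllable 1 coda /tr/: /t/ (stop, 1) → /r/ (liquid, 4) does not fall → phonotactically illegal
[sfzu] — violates constraint 3: syllable 1 onset /sfz/ has 3 consonants (> 2) → phonotactically illegal
[tij.nkus] — violates constraint 1: syllable 1 coda contains /j/, which is not a licensed coda consonant → phonotactically illegal
[raj.nort] — violates constraint 1: syllable 1 coda contains /j/, which is not a licensed coda consonant → phonotactically illegal
[firsg.virs] — violates constraint 2: syllable 1 coda /rsg/ has 3 consonants (> 2) → phonotactically illegal
[zit.sa] — σ1 onset /z/, coda /t/ ok; σ2 onset /s/, coda /∅/ ok → phonotactically legal
[fogt] — violates constraint 4: syllable 1 coda /gt/: /g/ (stop, 1) → /t/ (stop, 1) does not fall → phonotactically illegal
[kga] — σ1 onset /kg/ (2C), coda /∅/ ok → phonotactically legal
Phonotactically legal: [zit.sa], [kga] → 2.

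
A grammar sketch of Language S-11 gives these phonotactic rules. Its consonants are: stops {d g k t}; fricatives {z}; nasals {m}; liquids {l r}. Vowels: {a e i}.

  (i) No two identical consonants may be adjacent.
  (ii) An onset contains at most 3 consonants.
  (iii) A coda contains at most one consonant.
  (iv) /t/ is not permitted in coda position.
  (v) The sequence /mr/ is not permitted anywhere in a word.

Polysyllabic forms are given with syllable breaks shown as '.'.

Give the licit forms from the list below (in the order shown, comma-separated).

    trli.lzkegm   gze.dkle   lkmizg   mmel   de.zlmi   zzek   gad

gze.dkle, de.zlmi, gad

trli.lzkegm — violates constraint (iii): syllable 2 coda /gm/ has 2 consonants (> 1) → illicit
gze.dkle — σ1 onset /gz/ (2C), coda /∅/ ok; σ2 onset /dkl/ (3C), coda /∅/ ok → licit
lkmizg — violates constraint (iii): syllable 1 coda /zg/ has 2 consonants (> 1) → illicit
mmel — violates constraint (i): adjacent identical consonants /mm/ → illicit
de.zlmi — σ1 onset /d/, coda /∅/ ok; σ2 onset /zlm/ (3C), coda /∅/ ok → licit
zzek — violates constraint (i): adjacent identical consonants /zz/ → illicit
gad — σ1 onset /g/, coda /d/ ok → licit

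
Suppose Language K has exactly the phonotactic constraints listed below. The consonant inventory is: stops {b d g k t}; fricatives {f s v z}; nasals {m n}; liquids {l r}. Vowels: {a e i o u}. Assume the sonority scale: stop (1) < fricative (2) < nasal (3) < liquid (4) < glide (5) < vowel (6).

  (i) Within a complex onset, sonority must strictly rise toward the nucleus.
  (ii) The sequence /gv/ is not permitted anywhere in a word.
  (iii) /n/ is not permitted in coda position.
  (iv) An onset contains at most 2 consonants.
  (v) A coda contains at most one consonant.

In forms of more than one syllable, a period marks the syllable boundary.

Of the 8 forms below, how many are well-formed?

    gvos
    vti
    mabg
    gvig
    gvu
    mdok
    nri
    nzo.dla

gvos — violates constraint (ii): contains banned sequence /gv/ → ill-formed
vti — violates constraint (i): syllable 1 onset /vt/: /v/ (fricative, 2) → /t/ (stop, 1) does not rise → ill-formed
mabg — violates constraint (v): syllable 1 coda /bg/ has 2 consonants (> 1) → ill-formed
gvig — violates constraint (ii): contains banned sequence /gv/ → ill-formed
gvu — violates constraint (ii): contains banned sequence /gv/ → ill-formed
mdok — violates constraint (i): syllable 1 onset /md/: /m/ (nasal, 3) → /d/ (stop, 1) does not rise → ill-formed
nri — σ1 onset /nr/ (3→4 rises), coda /∅/ ok → well-formed
nzo.dla — violates constraint (i): syllable 1 onset /nz/: /n/ (nasal, 3) → /z/ (fricative, 2) does not rise → ill-formed
Well-formed: nri → 1.

1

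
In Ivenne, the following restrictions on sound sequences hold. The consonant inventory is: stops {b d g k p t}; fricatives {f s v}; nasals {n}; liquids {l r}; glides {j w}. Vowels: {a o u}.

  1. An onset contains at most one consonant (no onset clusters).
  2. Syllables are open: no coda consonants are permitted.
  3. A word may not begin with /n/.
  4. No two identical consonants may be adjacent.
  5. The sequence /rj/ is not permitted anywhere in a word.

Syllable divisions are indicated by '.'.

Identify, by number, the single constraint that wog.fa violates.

wog.fa: syllable 1 coda /g/ has 1 consonant (> 0).
This is a violation of constraint 2: "Syllables are open: no coda consonants are permitted."
The remaining constraints (1, 3, 4, 5) are satisfied.

2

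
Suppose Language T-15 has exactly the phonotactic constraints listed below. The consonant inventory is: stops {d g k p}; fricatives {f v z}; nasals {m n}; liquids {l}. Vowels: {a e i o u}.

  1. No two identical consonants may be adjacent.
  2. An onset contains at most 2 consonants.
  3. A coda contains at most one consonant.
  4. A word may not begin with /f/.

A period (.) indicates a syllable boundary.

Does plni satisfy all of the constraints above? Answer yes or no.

plni — violates constraint 2: syllable 1 onset /pln/ has 3 consonants (> 2) → ill-formed

no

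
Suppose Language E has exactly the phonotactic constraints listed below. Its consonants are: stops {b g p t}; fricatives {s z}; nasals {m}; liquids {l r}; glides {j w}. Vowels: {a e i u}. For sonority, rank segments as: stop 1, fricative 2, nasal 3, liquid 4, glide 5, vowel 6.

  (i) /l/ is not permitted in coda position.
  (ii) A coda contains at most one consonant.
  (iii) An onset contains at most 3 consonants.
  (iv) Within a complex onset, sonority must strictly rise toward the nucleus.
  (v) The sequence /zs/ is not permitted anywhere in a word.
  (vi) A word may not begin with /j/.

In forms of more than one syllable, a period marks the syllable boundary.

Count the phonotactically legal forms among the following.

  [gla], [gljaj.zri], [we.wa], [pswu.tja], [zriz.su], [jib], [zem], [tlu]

6

[gla] — σ1 onset /gl/ (1→4 rises), coda /∅/ ok → phonotactically legal
[gljaj.zri] — σ1 onset /glj/ (1→4→5 rises), coda /j/ ok; σ2 onset /zr/ (2→4 rises), coda /∅/ ok → phonotactically legal
[we.wa] — σ1 onset /w/, coda /∅/ ok; σ2 onset /w/, coda /∅/ ok → phonotactically legal
[pswu.tja] — σ1 onset /psw/ (1→2→5 rises), coda /∅/ ok; σ2 onset /tj/ (1→5 rises), coda /∅/ ok → phonotactically legal
[zriz.su] — violates constraint (v): contains banned sequence /zs/ → phonotactically illegal
[jib] — violates constraint (vi): word begins with /j/ → phonotactically illegal
[zem] — σ1 onset /z/, coda /m/ ok → phonotactically legal
[tlu] — σ1 onset /tl/ (1→4 rises), coda /∅/ ok → phonotactically legal
Phonotactically legal: [gla], [gljaj.zri], [we.wa], [pswu.tja], [zem], [tlu] → 6.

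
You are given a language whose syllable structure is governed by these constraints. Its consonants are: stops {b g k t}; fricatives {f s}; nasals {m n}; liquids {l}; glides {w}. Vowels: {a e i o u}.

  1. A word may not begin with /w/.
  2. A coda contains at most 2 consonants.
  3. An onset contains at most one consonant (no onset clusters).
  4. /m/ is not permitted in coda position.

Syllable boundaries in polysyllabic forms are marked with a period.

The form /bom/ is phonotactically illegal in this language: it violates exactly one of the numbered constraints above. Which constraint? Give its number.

/bom/: syllable 1 coda contains /m/.
This is a violation of constraint 4: "/m/ is not permitted in coda position."
The remaining constraints (1, 2, 3) are satisfied.

4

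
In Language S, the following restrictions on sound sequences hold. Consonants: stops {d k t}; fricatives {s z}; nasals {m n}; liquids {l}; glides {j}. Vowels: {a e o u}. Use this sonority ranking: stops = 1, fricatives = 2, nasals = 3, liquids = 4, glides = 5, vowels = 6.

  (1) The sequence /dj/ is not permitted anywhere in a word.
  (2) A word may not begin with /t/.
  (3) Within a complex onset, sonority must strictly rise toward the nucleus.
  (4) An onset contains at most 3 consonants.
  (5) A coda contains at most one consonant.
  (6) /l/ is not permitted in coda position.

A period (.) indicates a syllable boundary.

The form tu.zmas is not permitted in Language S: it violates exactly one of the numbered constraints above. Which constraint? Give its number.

2

tu.zmas: word begins with /t/.
This is a violation of constraint 2: "A word may not begin with /t/."
The remaining constraints (1, 3, 4, 5, 6) are satisfied.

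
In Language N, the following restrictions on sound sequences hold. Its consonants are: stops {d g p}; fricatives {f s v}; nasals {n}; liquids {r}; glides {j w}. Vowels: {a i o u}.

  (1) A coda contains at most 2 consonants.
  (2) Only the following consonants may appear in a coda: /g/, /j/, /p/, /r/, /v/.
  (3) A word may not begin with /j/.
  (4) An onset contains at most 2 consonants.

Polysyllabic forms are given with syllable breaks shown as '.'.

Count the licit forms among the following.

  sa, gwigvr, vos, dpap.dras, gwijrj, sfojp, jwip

2

sa — σ1 onset /s/, coda /∅/ ok → licit
gwigvr — violates constraint 1: syllable 1 coda /gvr/ has 3 consonants (> 2) → illicit
vos — violates constraint 2: syllable 1 coda contains /s/, which is not a licensed coda consonant → illicit
dpap.dras — violates constraint 2: syllable 2 coda contains /s/, which is not a licensed coda consonant → illicit
gwijrj — violates constraint 1: syllable 1 coda /jrj/ has 3 consonants (> 2) → illicit
sfojp — σ1 onset /sf/ (2C), coda /jp/ (2C) ok → licit
jwip — violates constraint 3: word begins with /j/ → illicit
Licit: sa, sfojp → 2.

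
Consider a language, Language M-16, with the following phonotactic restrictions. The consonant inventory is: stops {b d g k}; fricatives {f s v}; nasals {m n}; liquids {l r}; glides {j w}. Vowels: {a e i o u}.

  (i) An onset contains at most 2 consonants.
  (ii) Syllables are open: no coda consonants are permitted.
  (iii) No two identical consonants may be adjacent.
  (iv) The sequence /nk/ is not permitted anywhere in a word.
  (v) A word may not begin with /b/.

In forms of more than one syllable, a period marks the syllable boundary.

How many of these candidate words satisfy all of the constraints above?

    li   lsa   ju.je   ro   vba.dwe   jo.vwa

6

li — σ1 onset /l/, coda /∅/ ok → permitted
lsa — σ1 onset /ls/ (2C), coda /∅/ ok → permitted
ju.je — σ1 onset /j/, coda /∅/ ok; σ2 onset /j/, coda /∅/ ok → permitted
ro — σ1 onset /r/, coda /∅/ ok → permitted
vba.dwe — σ1 onset /vb/ (2C), coda /∅/ ok; σ2 onset /dw/ (2C), coda /∅/ ok → permitted
jo.vwa — σ1 onset /j/, coda /∅/ ok; σ2 onset /vw/ (2C), coda /∅/ ok → permitted
Permitted: li, lsa, ju.je, ro, vba.dwe, jo.vwa → 6.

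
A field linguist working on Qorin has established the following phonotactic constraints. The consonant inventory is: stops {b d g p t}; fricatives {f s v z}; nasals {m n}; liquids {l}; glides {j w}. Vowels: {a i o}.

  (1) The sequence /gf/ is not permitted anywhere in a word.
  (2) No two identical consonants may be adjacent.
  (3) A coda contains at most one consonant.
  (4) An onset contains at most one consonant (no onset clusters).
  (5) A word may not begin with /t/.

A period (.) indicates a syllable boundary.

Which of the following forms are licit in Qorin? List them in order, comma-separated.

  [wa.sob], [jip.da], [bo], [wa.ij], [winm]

[wa.sob] — σ1 onset /w/, coda /∅/ ok; σ2 onset /s/, coda /b/ ok → licit
[jip.da] — σ1 onset /j/, coda /p/ ok; σ2 onset /d/, coda /∅/ ok → licit
[bo] — σ1 onset /b/, coda /∅/ ok → licit
[wa.ij] — σ1 onset /w/, coda /∅/ ok; σ2 onset /∅/, coda /j/ ok → licit
[winm] — violates constraint 3: syllable 1 coda /nm/ has 2 consonants (> 1) → illicit

[wa.sob], [jip.da], [bo], [wa.ij]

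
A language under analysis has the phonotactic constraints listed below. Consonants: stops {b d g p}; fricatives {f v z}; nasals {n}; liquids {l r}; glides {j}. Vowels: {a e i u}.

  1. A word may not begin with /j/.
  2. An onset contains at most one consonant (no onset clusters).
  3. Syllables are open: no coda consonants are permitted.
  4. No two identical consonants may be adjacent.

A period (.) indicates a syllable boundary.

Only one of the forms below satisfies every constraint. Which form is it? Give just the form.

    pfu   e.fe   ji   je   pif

e.fe

pfu — violates constraint 2: syllable 1 onset /pf/ has 2 consonants (> 1) → ill-formed
e.fe — σ1 onset /∅/, coda /∅/ ok; σ2 onset /f/, coda /∅/ ok → well-formed
ji — violates constraint 1: word begins with /j/ → ill-formed
je — violates constraint 1: word begins with /j/ → ill-formed
pif — violates constraint 3: syllable 1 coda /f/ has 1 consonant (> 0) → ill-formed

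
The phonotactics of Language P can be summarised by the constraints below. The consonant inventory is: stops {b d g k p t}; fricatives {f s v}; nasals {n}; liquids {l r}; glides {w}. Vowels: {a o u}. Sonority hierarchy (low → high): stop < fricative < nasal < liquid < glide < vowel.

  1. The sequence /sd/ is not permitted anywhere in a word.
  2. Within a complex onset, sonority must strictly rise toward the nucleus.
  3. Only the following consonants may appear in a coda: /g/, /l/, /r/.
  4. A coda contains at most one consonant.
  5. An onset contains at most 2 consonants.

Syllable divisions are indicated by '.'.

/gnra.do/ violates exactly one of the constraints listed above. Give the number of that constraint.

5

/gnra.do/: syllable 1 onset /gnr/ has 3 consonants (> 2).
This is a violation of constraint 5: "An onset contains at most 2 consonants."
The remaining constraints (1, 2, 3, 4) are satisfied.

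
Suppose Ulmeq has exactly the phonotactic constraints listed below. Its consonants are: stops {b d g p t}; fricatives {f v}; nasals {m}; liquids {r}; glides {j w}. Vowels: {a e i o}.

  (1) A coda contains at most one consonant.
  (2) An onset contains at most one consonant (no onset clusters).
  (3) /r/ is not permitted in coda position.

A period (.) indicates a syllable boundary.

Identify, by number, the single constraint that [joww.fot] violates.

[joww.fot]: syllable 1 coda /ww/ has 2 consonants (> 1).
This is a violation of constraint 1: "A coda contains at most one consonant."
The remaining constraints (2, 3) are satisfied.

1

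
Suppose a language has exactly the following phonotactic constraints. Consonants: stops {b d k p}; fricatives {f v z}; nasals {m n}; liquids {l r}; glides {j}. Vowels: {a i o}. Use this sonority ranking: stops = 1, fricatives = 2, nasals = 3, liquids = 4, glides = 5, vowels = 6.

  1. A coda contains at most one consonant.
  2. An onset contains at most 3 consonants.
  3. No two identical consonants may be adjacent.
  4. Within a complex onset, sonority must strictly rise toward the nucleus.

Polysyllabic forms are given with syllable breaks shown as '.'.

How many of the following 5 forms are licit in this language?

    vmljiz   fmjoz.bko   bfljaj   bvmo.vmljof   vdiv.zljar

0

vmljiz — violates constraint 2: syllable 1 onset /vmlj/ has 4 consonants (> 3) → illicit
fmjoz.bko — violates constraint 4: syllable 2 onset /bk/: /b/ (stop, 1) → /k/ (stop, 1) does not rise → illicit
bfljaj — violates constraint 2: syllable 1 onset /bflj/ has 4 consonants (> 3) → illicit
bvmo.vmljof — violates constraint 2: syllable 2 onset /vmlj/ has 4 consonants (> 3) → illicit
vdiv.zljar — violates constraint 4: syllable 1 onset /vd/: /v/ (fricative, 2) → /d/ (stop, 1) does not rise → illicit
No form is licit → 0.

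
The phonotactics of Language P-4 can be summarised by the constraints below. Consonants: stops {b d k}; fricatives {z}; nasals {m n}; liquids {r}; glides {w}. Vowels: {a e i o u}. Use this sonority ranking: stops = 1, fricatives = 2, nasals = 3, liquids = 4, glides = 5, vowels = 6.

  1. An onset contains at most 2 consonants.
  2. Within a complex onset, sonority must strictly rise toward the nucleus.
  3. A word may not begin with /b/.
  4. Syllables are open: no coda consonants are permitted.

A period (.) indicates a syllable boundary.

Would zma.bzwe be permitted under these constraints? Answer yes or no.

no

zma.bzwe — violates constraint 1: syllable 2 onset /bzw/ has 3 consonants (> 2) → not permitted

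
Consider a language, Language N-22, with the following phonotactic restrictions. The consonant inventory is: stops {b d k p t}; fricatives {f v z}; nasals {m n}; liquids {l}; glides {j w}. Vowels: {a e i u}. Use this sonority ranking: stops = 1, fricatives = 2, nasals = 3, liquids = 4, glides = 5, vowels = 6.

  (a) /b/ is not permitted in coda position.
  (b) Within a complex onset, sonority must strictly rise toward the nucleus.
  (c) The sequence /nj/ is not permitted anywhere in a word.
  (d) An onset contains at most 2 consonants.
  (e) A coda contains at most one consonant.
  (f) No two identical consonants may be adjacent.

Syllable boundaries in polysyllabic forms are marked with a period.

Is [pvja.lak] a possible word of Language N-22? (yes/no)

[pvja.lak] — violates constraint (d): syllable 1 onset /pvj/ has 3 consonants (> 2) → phonotactically illegal

no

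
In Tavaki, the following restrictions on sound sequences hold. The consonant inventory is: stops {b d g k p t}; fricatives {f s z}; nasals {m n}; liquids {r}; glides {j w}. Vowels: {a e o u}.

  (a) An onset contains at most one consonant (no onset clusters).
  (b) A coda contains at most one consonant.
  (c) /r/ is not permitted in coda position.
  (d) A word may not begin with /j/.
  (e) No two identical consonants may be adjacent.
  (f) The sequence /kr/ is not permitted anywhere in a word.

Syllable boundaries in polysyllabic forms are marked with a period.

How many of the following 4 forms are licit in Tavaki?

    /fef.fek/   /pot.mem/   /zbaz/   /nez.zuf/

1

/fef.fek/ — violates constraint (e): adjacent identical consonants /ff/ → illicit
/pot.mem/ — σ1 onset /p/, coda /t/ ok; σ2 onset /m/, coda /m/ ok → licit
/zbaz/ — violates constraint (a): syllable 1 onset /zb/ has 2 consonants (> 1) → illicit
/nez.zuf/ — violates constraint (e): adjacent identical consonants /zz/ → illicit
Licit: /pot.mem/ → 1.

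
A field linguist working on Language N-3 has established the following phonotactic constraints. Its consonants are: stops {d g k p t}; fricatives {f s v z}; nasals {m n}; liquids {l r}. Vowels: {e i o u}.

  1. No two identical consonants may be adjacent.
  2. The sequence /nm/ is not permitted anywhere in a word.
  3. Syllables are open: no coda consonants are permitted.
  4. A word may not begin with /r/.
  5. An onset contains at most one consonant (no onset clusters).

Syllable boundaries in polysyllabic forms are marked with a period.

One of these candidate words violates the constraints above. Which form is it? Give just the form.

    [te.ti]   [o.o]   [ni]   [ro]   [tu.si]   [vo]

[te.ti] — σ1 onset /t/, coda /∅/ ok; σ2 onset /t/, coda /∅/ ok → phonotactically legal
[o.o] — σ1 onset /∅/, coda /∅/ ok; σ2 onset /∅/, coda /∅/ ok → phonotactically legal
[ni] — σ1 onset /n/, coda /∅/ ok → phonotactically legal
[ro] — violates constraint 4: word begins with /r/ → phonotactically illegal
[tu.si] — σ1 onset /t/, coda /∅/ ok; σ2 onset /s/, coda /∅/ ok → phonotactically legal
[vo] — σ1 onset /v/, coda /∅/ ok → phonotactically legal

[ro]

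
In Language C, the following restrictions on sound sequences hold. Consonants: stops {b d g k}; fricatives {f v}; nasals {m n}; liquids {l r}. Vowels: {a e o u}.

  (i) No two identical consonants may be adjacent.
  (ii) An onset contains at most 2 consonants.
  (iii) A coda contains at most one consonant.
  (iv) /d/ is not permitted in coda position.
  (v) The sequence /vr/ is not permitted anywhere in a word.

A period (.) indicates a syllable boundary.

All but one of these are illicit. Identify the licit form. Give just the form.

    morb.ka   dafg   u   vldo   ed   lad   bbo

u

morb.ka — violates constraint (iii): syllable 1 coda /rb/ has 2 consonants (> 1) → illicit
dafg — violates constraint (iii): syllable 1 coda /fg/ has 2 consonants (> 1) → illicit
u — σ1 onset /∅/, coda /∅/ ok → licit
vldo — violates constraint (ii): syllable 1 onset /vld/ has 3 consonants (> 2) → illicit
ed — violates constraint (iv): syllable 1 coda contains /d/ → illicit
lad — violates constraint (iv): syllable 1 coda contains /d/ → illicit
bbo — violates constraint (i): adjacent identical consonants /bb/ → illicit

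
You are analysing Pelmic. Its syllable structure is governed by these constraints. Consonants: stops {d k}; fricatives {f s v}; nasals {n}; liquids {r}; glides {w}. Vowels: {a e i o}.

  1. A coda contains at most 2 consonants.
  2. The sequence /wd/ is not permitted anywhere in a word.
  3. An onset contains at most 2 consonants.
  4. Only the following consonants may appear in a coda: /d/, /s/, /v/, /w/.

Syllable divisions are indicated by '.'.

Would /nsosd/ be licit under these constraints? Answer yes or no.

/nsosd/ — σ1 onset /ns/ (2C), coda /sd/ (2C) ok → licit

yes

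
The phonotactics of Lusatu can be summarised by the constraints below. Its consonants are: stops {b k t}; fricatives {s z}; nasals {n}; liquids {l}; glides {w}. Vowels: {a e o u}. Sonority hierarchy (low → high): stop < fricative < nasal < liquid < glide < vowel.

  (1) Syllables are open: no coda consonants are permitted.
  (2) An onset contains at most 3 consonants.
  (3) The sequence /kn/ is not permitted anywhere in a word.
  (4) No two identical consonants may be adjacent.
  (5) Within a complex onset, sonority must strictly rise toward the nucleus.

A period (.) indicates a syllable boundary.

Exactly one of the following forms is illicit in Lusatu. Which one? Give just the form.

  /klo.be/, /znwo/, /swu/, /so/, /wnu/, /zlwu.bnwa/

/klo.be/ — σ1 onset /kl/ (1→4 rises), coda /∅/ ok; σ2 onset /b/, coda /∅/ ok → licit
/znwo/ — σ1 onset /znw/ (2→3→5 rises), coda /∅/ ok → licit
/swu/ — σ1 onset /sw/ (2→5 rises), coda /∅/ ok → licit
/so/ — σ1 onset /s/, coda /∅/ ok → licit
/wnu/ — violates constraint 5: syllable 1 onset /wn/: /w/ (glide, 5) → /n/ (nasal, 3) does not rise → illicit
/zlwu.bnwa/ — σ1 onset /zlw/ (2→4→5 rises), coda /∅/ ok; σ2 onset /bnw/ (1→3→5 rises), coda /∅/ ok → licit

/wnu/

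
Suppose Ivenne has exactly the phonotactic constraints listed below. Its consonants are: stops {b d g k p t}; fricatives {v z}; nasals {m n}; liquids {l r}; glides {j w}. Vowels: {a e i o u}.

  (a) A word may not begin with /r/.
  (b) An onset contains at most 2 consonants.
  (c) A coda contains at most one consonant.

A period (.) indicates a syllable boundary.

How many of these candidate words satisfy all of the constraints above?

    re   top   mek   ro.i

re — violates constraint (a): word begins with /r/ → phonotactically illegal
top — σ1 onset /t/, coda /p/ ok → phonotactically legal
mek — σ1 onset /m/, coda /k/ ok → phonotactically legal
ro.i — violates constraint (a): word begins with /r/ → phonotactically illegal
Phonotactically legal: top, mek → 2.

2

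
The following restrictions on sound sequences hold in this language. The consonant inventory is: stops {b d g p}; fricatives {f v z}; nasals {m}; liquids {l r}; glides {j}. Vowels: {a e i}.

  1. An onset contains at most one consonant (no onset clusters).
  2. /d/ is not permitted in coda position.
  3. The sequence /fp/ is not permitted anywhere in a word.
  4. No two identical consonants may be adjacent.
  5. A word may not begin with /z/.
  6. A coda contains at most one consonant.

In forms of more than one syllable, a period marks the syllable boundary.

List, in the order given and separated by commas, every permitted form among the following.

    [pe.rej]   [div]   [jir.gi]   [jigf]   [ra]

[pe.rej], [div], [jir.gi], [ra]

[pe.rej] — σ1 onset /p/, coda /∅/ ok; σ2 onset /r/, coda /j/ ok → permitted
[div] — σ1 onset /d/, coda /v/ ok → permitted
[jir.gi] — σ1 onset /j/, coda /r/ ok; σ2 onset /g/, coda /∅/ ok → permitted
[jigf] — violates constraint 6: syllable 1 coda /gf/ has 2 consonants (> 1) → not permitted
[ra] — σ1 onset /r/, coda /∅/ ok → permitted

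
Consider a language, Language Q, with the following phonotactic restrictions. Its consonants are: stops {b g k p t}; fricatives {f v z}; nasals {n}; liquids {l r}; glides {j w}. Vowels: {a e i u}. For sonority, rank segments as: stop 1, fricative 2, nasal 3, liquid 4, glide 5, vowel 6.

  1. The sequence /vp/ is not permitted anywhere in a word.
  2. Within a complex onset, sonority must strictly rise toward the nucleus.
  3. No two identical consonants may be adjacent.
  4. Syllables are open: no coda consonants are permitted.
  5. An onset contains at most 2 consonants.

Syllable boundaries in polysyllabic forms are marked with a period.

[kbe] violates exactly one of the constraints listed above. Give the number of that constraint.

2

[kbe]: syllable 1 onset /kb/: /k/ (stop, 1) → /b/ (stop, 1) does not rise.
This is a violation of constraint 2: "Within a complex onset, sonority must strictly rise toward the nucleus."
The remaining constraints (1, 3, 4, 5) are satisfied.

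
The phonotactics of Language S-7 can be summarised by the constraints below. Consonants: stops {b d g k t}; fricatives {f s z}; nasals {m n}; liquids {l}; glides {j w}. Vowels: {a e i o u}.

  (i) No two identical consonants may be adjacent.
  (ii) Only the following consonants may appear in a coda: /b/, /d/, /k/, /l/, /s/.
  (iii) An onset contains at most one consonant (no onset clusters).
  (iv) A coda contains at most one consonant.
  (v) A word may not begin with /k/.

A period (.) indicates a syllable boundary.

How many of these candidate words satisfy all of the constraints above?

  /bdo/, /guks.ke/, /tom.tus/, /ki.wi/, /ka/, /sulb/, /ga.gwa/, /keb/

0

/bdo/ — violates constraint (iii): syllable 1 onset /bd/ has 2 consonants (> 1) → ill-formed
/guks.ke/ — violates constraint (iv): syllable 1 coda /ks/ has 2 consonants (> 1) → ill-formed
/tom.tus/ — violates constraint (ii): syllable 1 coda contains /m/, which is not a licensed coda consonant → ill-formed
/ki.wi/ — violates constraint (v): word begins with /k/ → ill-formed
/ka/ — violates constraint (v): word begins with /k/ → ill-formed
/sulb/ — violates constraint (iv): syllable 1 coda /lb/ has 2 consonants (> 1) → ill-formed
/ga.gwa/ — violates constraint (iii): syllable 2 onset /gw/ has 2 consonants (> 1) → ill-formed
/keb/ — violates constraint (v): word begins with /k/ → ill-formed
No form is well-formed → 0.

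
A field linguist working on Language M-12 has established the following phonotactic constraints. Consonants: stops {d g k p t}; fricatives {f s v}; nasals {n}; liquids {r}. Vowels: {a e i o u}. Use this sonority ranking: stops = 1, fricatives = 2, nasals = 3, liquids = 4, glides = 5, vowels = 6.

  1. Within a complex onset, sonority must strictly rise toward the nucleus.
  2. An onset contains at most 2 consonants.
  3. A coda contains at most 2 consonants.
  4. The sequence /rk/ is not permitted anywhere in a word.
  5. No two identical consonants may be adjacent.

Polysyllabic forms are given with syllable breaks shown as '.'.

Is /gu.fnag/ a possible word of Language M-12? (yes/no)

/gu.fnag/ — σ1 onset /g/, coda /∅/ ok; σ2 onset /fn/ (2→3 rises), coda /g/ ok → phonotactically legal

yes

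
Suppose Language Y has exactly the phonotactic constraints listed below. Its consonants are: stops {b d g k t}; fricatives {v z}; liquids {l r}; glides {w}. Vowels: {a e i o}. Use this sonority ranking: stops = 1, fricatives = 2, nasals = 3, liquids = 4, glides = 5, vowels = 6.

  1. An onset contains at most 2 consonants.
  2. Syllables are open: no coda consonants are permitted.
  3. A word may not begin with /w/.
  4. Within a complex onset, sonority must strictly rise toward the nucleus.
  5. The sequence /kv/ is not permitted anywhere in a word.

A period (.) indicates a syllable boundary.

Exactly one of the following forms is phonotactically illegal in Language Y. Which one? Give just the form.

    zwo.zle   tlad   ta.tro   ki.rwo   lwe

tlad

zwo.zle — σ1 onset /zw/ (2→5 rises), coda /∅/ ok; σ2 onset /zl/ (2→4 rises), coda /∅/ ok → phonotactically legal
tlad — violates constraint 2: syllable 1 coda /d/ has 1 consonant (> 0) → phonotactically illegal
ta.tro — σ1 onset /t/, coda /∅/ ok; σ2 onset /tr/ (1→4 rises), coda /∅/ ok → phonotactically legal
ki.rwo — σ1 onset /k/, coda /∅/ ok; σ2 onset /rw/ (4→5 rises), coda /∅/ ok → phonotactically legal
lwe — σ1 onset /lw/ (4→5 rises), coda /∅/ ok → phonotactically legal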